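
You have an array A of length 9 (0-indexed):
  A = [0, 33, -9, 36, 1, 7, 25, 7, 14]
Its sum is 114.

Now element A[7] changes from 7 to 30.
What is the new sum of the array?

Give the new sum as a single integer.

Old value at index 7: 7
New value at index 7: 30
Delta = 30 - 7 = 23
New sum = old_sum + delta = 114 + (23) = 137

Answer: 137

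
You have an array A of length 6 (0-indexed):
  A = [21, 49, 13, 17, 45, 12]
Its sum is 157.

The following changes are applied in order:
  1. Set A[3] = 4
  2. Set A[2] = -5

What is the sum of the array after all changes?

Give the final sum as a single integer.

Answer: 126

Derivation:
Initial sum: 157
Change 1: A[3] 17 -> 4, delta = -13, sum = 144
Change 2: A[2] 13 -> -5, delta = -18, sum = 126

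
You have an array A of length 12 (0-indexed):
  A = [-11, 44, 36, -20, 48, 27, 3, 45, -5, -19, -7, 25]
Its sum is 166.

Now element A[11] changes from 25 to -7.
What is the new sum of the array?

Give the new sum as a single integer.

Answer: 134

Derivation:
Old value at index 11: 25
New value at index 11: -7
Delta = -7 - 25 = -32
New sum = old_sum + delta = 166 + (-32) = 134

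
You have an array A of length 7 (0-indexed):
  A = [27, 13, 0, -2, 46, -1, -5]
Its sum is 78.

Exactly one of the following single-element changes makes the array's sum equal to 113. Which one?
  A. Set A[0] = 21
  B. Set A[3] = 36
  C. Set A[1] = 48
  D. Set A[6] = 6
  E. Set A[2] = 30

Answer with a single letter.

Option A: A[0] 27->21, delta=-6, new_sum=78+(-6)=72
Option B: A[3] -2->36, delta=38, new_sum=78+(38)=116
Option C: A[1] 13->48, delta=35, new_sum=78+(35)=113 <-- matches target
Option D: A[6] -5->6, delta=11, new_sum=78+(11)=89
Option E: A[2] 0->30, delta=30, new_sum=78+(30)=108

Answer: C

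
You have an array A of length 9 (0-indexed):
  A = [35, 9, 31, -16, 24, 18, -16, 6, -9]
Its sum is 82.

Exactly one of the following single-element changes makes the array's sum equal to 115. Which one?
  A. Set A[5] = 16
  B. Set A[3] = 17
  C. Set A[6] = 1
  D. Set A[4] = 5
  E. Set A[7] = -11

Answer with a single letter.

Option A: A[5] 18->16, delta=-2, new_sum=82+(-2)=80
Option B: A[3] -16->17, delta=33, new_sum=82+(33)=115 <-- matches target
Option C: A[6] -16->1, delta=17, new_sum=82+(17)=99
Option D: A[4] 24->5, delta=-19, new_sum=82+(-19)=63
Option E: A[7] 6->-11, delta=-17, new_sum=82+(-17)=65

Answer: B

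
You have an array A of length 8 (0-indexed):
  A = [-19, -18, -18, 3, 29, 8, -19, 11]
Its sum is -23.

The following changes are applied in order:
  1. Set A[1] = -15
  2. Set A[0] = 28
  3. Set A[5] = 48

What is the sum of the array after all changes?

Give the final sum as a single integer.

Answer: 67

Derivation:
Initial sum: -23
Change 1: A[1] -18 -> -15, delta = 3, sum = -20
Change 2: A[0] -19 -> 28, delta = 47, sum = 27
Change 3: A[5] 8 -> 48, delta = 40, sum = 67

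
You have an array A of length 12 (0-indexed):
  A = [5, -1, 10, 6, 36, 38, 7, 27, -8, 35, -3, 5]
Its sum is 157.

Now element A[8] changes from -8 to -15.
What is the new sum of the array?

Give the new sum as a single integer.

Answer: 150

Derivation:
Old value at index 8: -8
New value at index 8: -15
Delta = -15 - -8 = -7
New sum = old_sum + delta = 157 + (-7) = 150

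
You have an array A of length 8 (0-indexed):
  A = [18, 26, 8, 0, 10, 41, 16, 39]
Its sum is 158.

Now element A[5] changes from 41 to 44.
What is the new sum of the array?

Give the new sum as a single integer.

Old value at index 5: 41
New value at index 5: 44
Delta = 44 - 41 = 3
New sum = old_sum + delta = 158 + (3) = 161

Answer: 161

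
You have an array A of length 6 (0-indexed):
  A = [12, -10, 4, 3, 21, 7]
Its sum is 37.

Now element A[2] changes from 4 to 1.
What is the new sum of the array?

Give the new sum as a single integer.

Answer: 34

Derivation:
Old value at index 2: 4
New value at index 2: 1
Delta = 1 - 4 = -3
New sum = old_sum + delta = 37 + (-3) = 34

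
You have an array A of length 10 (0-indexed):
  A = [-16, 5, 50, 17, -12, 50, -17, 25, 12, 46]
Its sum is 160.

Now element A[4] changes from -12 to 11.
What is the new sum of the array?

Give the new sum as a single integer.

Old value at index 4: -12
New value at index 4: 11
Delta = 11 - -12 = 23
New sum = old_sum + delta = 160 + (23) = 183

Answer: 183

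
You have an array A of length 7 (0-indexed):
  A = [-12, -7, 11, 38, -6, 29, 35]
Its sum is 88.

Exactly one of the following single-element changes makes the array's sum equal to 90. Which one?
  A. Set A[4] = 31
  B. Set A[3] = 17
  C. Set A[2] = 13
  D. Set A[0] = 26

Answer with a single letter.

Answer: C

Derivation:
Option A: A[4] -6->31, delta=37, new_sum=88+(37)=125
Option B: A[3] 38->17, delta=-21, new_sum=88+(-21)=67
Option C: A[2] 11->13, delta=2, new_sum=88+(2)=90 <-- matches target
Option D: A[0] -12->26, delta=38, new_sum=88+(38)=126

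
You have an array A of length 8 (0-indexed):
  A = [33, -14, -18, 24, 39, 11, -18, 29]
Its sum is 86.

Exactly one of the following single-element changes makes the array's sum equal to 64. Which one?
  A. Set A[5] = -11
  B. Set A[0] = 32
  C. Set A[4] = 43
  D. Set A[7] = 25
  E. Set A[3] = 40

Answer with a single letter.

Option A: A[5] 11->-11, delta=-22, new_sum=86+(-22)=64 <-- matches target
Option B: A[0] 33->32, delta=-1, new_sum=86+(-1)=85
Option C: A[4] 39->43, delta=4, new_sum=86+(4)=90
Option D: A[7] 29->25, delta=-4, new_sum=86+(-4)=82
Option E: A[3] 24->40, delta=16, new_sum=86+(16)=102

Answer: A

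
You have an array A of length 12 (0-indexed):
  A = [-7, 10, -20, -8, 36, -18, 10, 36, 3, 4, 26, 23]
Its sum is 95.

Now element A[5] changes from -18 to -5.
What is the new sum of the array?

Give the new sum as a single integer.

Answer: 108

Derivation:
Old value at index 5: -18
New value at index 5: -5
Delta = -5 - -18 = 13
New sum = old_sum + delta = 95 + (13) = 108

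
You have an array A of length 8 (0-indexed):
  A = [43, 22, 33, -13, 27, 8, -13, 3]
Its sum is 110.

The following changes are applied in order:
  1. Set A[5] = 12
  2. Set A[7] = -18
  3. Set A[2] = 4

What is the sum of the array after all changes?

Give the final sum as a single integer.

Initial sum: 110
Change 1: A[5] 8 -> 12, delta = 4, sum = 114
Change 2: A[7] 3 -> -18, delta = -21, sum = 93
Change 3: A[2] 33 -> 4, delta = -29, sum = 64

Answer: 64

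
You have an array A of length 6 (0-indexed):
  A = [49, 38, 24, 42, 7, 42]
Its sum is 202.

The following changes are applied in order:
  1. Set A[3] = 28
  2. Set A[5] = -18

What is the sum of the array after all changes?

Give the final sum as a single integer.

Initial sum: 202
Change 1: A[3] 42 -> 28, delta = -14, sum = 188
Change 2: A[5] 42 -> -18, delta = -60, sum = 128

Answer: 128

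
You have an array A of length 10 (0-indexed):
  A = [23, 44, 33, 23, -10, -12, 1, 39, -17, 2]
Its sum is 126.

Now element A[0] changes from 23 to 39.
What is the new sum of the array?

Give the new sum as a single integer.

Answer: 142

Derivation:
Old value at index 0: 23
New value at index 0: 39
Delta = 39 - 23 = 16
New sum = old_sum + delta = 126 + (16) = 142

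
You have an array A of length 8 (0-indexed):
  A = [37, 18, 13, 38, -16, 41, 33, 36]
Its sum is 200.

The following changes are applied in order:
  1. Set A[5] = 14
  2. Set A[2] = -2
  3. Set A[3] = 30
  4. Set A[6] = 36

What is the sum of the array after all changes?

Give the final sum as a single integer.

Answer: 153

Derivation:
Initial sum: 200
Change 1: A[5] 41 -> 14, delta = -27, sum = 173
Change 2: A[2] 13 -> -2, delta = -15, sum = 158
Change 3: A[3] 38 -> 30, delta = -8, sum = 150
Change 4: A[6] 33 -> 36, delta = 3, sum = 153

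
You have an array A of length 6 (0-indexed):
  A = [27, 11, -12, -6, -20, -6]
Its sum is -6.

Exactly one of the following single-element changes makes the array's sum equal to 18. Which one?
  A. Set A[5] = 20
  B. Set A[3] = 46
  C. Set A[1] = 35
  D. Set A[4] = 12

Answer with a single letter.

Option A: A[5] -6->20, delta=26, new_sum=-6+(26)=20
Option B: A[3] -6->46, delta=52, new_sum=-6+(52)=46
Option C: A[1] 11->35, delta=24, new_sum=-6+(24)=18 <-- matches target
Option D: A[4] -20->12, delta=32, new_sum=-6+(32)=26

Answer: C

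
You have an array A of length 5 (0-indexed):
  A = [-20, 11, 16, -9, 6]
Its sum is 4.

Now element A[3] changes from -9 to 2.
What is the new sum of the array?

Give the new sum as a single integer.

Answer: 15

Derivation:
Old value at index 3: -9
New value at index 3: 2
Delta = 2 - -9 = 11
New sum = old_sum + delta = 4 + (11) = 15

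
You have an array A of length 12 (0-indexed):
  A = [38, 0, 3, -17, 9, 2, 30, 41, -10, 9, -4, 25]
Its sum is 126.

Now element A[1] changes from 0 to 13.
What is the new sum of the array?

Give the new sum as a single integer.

Answer: 139

Derivation:
Old value at index 1: 0
New value at index 1: 13
Delta = 13 - 0 = 13
New sum = old_sum + delta = 126 + (13) = 139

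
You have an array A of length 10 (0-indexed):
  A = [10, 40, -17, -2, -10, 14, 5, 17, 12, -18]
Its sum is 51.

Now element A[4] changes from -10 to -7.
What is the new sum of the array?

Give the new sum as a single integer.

Answer: 54

Derivation:
Old value at index 4: -10
New value at index 4: -7
Delta = -7 - -10 = 3
New sum = old_sum + delta = 51 + (3) = 54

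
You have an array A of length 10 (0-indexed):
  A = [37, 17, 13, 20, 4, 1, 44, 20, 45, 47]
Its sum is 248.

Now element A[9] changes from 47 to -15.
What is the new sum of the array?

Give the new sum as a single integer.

Answer: 186

Derivation:
Old value at index 9: 47
New value at index 9: -15
Delta = -15 - 47 = -62
New sum = old_sum + delta = 248 + (-62) = 186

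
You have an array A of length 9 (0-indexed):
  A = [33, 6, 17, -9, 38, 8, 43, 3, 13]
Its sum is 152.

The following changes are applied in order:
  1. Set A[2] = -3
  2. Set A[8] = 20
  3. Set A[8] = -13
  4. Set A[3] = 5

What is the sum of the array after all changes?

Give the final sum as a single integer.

Initial sum: 152
Change 1: A[2] 17 -> -3, delta = -20, sum = 132
Change 2: A[8] 13 -> 20, delta = 7, sum = 139
Change 3: A[8] 20 -> -13, delta = -33, sum = 106
Change 4: A[3] -9 -> 5, delta = 14, sum = 120

Answer: 120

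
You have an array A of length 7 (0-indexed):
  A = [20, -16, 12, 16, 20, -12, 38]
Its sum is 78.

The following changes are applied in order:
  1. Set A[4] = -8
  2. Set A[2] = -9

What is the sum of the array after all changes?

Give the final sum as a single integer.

Answer: 29

Derivation:
Initial sum: 78
Change 1: A[4] 20 -> -8, delta = -28, sum = 50
Change 2: A[2] 12 -> -9, delta = -21, sum = 29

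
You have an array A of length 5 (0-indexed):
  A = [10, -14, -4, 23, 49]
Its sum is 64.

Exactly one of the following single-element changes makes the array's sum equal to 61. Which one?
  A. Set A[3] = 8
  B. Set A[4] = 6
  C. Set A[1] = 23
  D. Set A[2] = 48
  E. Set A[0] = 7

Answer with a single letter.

Answer: E

Derivation:
Option A: A[3] 23->8, delta=-15, new_sum=64+(-15)=49
Option B: A[4] 49->6, delta=-43, new_sum=64+(-43)=21
Option C: A[1] -14->23, delta=37, new_sum=64+(37)=101
Option D: A[2] -4->48, delta=52, new_sum=64+(52)=116
Option E: A[0] 10->7, delta=-3, new_sum=64+(-3)=61 <-- matches target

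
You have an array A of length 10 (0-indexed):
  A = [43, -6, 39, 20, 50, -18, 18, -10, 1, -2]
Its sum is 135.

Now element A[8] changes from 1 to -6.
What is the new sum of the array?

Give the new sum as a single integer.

Old value at index 8: 1
New value at index 8: -6
Delta = -6 - 1 = -7
New sum = old_sum + delta = 135 + (-7) = 128

Answer: 128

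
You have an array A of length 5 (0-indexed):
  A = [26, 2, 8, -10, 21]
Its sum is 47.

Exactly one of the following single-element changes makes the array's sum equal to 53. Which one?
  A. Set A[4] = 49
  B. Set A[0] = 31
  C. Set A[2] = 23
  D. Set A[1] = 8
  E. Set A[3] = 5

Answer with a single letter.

Answer: D

Derivation:
Option A: A[4] 21->49, delta=28, new_sum=47+(28)=75
Option B: A[0] 26->31, delta=5, new_sum=47+(5)=52
Option C: A[2] 8->23, delta=15, new_sum=47+(15)=62
Option D: A[1] 2->8, delta=6, new_sum=47+(6)=53 <-- matches target
Option E: A[3] -10->5, delta=15, new_sum=47+(15)=62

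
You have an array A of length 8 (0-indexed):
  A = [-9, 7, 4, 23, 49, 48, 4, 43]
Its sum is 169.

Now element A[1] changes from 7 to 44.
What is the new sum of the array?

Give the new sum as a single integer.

Old value at index 1: 7
New value at index 1: 44
Delta = 44 - 7 = 37
New sum = old_sum + delta = 169 + (37) = 206

Answer: 206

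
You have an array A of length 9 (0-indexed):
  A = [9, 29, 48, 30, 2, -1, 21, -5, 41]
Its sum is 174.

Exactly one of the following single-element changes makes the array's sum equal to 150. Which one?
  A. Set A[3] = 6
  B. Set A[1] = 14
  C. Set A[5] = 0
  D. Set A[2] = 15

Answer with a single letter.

Option A: A[3] 30->6, delta=-24, new_sum=174+(-24)=150 <-- matches target
Option B: A[1] 29->14, delta=-15, new_sum=174+(-15)=159
Option C: A[5] -1->0, delta=1, new_sum=174+(1)=175
Option D: A[2] 48->15, delta=-33, new_sum=174+(-33)=141

Answer: A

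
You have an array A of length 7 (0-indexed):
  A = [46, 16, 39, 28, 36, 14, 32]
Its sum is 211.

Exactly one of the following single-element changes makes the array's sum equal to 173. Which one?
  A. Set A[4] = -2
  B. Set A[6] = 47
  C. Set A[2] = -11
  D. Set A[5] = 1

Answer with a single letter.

Answer: A

Derivation:
Option A: A[4] 36->-2, delta=-38, new_sum=211+(-38)=173 <-- matches target
Option B: A[6] 32->47, delta=15, new_sum=211+(15)=226
Option C: A[2] 39->-11, delta=-50, new_sum=211+(-50)=161
Option D: A[5] 14->1, delta=-13, new_sum=211+(-13)=198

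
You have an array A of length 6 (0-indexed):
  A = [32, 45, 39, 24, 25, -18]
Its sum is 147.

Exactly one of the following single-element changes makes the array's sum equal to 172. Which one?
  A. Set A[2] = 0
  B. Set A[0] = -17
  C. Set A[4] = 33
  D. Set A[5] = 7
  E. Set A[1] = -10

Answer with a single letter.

Answer: D

Derivation:
Option A: A[2] 39->0, delta=-39, new_sum=147+(-39)=108
Option B: A[0] 32->-17, delta=-49, new_sum=147+(-49)=98
Option C: A[4] 25->33, delta=8, new_sum=147+(8)=155
Option D: A[5] -18->7, delta=25, new_sum=147+(25)=172 <-- matches target
Option E: A[1] 45->-10, delta=-55, new_sum=147+(-55)=92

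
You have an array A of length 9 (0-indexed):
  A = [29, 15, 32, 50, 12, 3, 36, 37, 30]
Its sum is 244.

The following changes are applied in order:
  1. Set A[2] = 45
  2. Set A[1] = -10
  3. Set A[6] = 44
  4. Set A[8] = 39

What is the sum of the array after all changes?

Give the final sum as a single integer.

Initial sum: 244
Change 1: A[2] 32 -> 45, delta = 13, sum = 257
Change 2: A[1] 15 -> -10, delta = -25, sum = 232
Change 3: A[6] 36 -> 44, delta = 8, sum = 240
Change 4: A[8] 30 -> 39, delta = 9, sum = 249

Answer: 249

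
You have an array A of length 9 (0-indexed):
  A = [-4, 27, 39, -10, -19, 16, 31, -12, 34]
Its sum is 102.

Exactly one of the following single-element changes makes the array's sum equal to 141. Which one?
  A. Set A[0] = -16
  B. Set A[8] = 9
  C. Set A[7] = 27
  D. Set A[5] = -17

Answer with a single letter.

Answer: C

Derivation:
Option A: A[0] -4->-16, delta=-12, new_sum=102+(-12)=90
Option B: A[8] 34->9, delta=-25, new_sum=102+(-25)=77
Option C: A[7] -12->27, delta=39, new_sum=102+(39)=141 <-- matches target
Option D: A[5] 16->-17, delta=-33, new_sum=102+(-33)=69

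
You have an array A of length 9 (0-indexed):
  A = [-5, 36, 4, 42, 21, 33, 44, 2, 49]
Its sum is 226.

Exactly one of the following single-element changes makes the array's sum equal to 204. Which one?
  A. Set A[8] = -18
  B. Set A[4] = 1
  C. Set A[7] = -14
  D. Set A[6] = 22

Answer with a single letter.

Answer: D

Derivation:
Option A: A[8] 49->-18, delta=-67, new_sum=226+(-67)=159
Option B: A[4] 21->1, delta=-20, new_sum=226+(-20)=206
Option C: A[7] 2->-14, delta=-16, new_sum=226+(-16)=210
Option D: A[6] 44->22, delta=-22, new_sum=226+(-22)=204 <-- matches target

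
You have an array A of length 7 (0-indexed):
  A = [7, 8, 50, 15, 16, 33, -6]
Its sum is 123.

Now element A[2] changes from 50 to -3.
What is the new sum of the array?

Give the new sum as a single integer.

Answer: 70

Derivation:
Old value at index 2: 50
New value at index 2: -3
Delta = -3 - 50 = -53
New sum = old_sum + delta = 123 + (-53) = 70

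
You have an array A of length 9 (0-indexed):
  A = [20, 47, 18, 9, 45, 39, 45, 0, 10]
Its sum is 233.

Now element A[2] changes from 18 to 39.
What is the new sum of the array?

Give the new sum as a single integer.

Answer: 254

Derivation:
Old value at index 2: 18
New value at index 2: 39
Delta = 39 - 18 = 21
New sum = old_sum + delta = 233 + (21) = 254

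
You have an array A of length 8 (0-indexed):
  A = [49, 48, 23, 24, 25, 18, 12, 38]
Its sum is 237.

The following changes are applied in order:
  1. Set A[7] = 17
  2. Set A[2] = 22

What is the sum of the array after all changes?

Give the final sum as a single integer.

Initial sum: 237
Change 1: A[7] 38 -> 17, delta = -21, sum = 216
Change 2: A[2] 23 -> 22, delta = -1, sum = 215

Answer: 215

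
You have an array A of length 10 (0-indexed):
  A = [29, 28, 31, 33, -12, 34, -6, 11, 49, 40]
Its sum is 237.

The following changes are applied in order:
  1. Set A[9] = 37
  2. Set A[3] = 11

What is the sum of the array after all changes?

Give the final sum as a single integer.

Initial sum: 237
Change 1: A[9] 40 -> 37, delta = -3, sum = 234
Change 2: A[3] 33 -> 11, delta = -22, sum = 212

Answer: 212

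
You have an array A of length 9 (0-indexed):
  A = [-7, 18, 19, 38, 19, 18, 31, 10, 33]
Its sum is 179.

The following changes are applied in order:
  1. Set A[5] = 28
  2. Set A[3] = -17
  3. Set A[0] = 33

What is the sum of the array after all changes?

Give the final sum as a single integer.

Answer: 174

Derivation:
Initial sum: 179
Change 1: A[5] 18 -> 28, delta = 10, sum = 189
Change 2: A[3] 38 -> -17, delta = -55, sum = 134
Change 3: A[0] -7 -> 33, delta = 40, sum = 174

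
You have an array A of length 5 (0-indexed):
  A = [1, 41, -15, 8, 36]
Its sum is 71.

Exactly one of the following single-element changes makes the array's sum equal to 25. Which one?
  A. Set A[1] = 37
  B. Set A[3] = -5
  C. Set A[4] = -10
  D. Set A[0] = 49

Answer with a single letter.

Answer: C

Derivation:
Option A: A[1] 41->37, delta=-4, new_sum=71+(-4)=67
Option B: A[3] 8->-5, delta=-13, new_sum=71+(-13)=58
Option C: A[4] 36->-10, delta=-46, new_sum=71+(-46)=25 <-- matches target
Option D: A[0] 1->49, delta=48, new_sum=71+(48)=119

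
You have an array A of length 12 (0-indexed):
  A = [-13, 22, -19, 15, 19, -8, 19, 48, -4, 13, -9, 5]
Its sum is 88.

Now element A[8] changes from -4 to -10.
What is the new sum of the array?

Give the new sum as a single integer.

Old value at index 8: -4
New value at index 8: -10
Delta = -10 - -4 = -6
New sum = old_sum + delta = 88 + (-6) = 82

Answer: 82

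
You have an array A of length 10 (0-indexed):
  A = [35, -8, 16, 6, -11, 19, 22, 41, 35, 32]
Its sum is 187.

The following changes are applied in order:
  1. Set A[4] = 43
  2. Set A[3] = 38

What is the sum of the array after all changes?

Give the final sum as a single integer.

Initial sum: 187
Change 1: A[4] -11 -> 43, delta = 54, sum = 241
Change 2: A[3] 6 -> 38, delta = 32, sum = 273

Answer: 273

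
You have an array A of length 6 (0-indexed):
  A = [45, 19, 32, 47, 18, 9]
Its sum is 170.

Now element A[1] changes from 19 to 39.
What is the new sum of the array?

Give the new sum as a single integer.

Answer: 190

Derivation:
Old value at index 1: 19
New value at index 1: 39
Delta = 39 - 19 = 20
New sum = old_sum + delta = 170 + (20) = 190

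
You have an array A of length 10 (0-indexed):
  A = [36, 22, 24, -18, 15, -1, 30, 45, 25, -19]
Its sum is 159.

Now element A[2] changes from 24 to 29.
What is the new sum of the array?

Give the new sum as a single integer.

Old value at index 2: 24
New value at index 2: 29
Delta = 29 - 24 = 5
New sum = old_sum + delta = 159 + (5) = 164

Answer: 164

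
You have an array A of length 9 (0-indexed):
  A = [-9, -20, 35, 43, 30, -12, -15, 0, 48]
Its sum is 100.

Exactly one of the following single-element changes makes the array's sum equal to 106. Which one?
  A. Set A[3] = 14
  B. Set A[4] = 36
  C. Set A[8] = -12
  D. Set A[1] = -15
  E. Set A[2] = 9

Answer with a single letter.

Option A: A[3] 43->14, delta=-29, new_sum=100+(-29)=71
Option B: A[4] 30->36, delta=6, new_sum=100+(6)=106 <-- matches target
Option C: A[8] 48->-12, delta=-60, new_sum=100+(-60)=40
Option D: A[1] -20->-15, delta=5, new_sum=100+(5)=105
Option E: A[2] 35->9, delta=-26, new_sum=100+(-26)=74

Answer: B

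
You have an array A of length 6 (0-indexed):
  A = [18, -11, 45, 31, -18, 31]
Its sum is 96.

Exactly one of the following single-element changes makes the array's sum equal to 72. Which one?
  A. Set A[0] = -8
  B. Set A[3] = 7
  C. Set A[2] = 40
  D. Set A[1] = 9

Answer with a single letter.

Option A: A[0] 18->-8, delta=-26, new_sum=96+(-26)=70
Option B: A[3] 31->7, delta=-24, new_sum=96+(-24)=72 <-- matches target
Option C: A[2] 45->40, delta=-5, new_sum=96+(-5)=91
Option D: A[1] -11->9, delta=20, new_sum=96+(20)=116

Answer: B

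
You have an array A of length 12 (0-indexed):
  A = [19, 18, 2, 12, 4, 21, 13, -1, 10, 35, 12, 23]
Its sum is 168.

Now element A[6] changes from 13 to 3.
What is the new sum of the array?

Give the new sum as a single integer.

Answer: 158

Derivation:
Old value at index 6: 13
New value at index 6: 3
Delta = 3 - 13 = -10
New sum = old_sum + delta = 168 + (-10) = 158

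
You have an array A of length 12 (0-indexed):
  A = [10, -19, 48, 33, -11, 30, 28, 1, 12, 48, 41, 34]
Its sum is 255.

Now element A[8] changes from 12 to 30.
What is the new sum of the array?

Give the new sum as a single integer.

Answer: 273

Derivation:
Old value at index 8: 12
New value at index 8: 30
Delta = 30 - 12 = 18
New sum = old_sum + delta = 255 + (18) = 273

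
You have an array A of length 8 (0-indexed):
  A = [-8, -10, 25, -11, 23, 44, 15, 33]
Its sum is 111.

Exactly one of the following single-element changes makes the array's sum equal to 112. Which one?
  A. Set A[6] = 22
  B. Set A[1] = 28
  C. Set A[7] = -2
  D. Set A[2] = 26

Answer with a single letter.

Answer: D

Derivation:
Option A: A[6] 15->22, delta=7, new_sum=111+(7)=118
Option B: A[1] -10->28, delta=38, new_sum=111+(38)=149
Option C: A[7] 33->-2, delta=-35, new_sum=111+(-35)=76
Option D: A[2] 25->26, delta=1, new_sum=111+(1)=112 <-- matches target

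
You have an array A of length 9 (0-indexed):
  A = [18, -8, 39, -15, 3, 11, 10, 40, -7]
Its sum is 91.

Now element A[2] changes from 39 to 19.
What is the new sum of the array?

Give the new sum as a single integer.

Answer: 71

Derivation:
Old value at index 2: 39
New value at index 2: 19
Delta = 19 - 39 = -20
New sum = old_sum + delta = 91 + (-20) = 71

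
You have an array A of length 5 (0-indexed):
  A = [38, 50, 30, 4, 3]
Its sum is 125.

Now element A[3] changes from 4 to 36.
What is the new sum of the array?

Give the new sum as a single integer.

Answer: 157

Derivation:
Old value at index 3: 4
New value at index 3: 36
Delta = 36 - 4 = 32
New sum = old_sum + delta = 125 + (32) = 157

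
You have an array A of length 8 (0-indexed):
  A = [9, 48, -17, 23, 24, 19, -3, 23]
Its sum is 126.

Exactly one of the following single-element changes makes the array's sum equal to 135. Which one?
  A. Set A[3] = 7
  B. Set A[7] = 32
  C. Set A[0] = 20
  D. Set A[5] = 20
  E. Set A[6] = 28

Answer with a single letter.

Answer: B

Derivation:
Option A: A[3] 23->7, delta=-16, new_sum=126+(-16)=110
Option B: A[7] 23->32, delta=9, new_sum=126+(9)=135 <-- matches target
Option C: A[0] 9->20, delta=11, new_sum=126+(11)=137
Option D: A[5] 19->20, delta=1, new_sum=126+(1)=127
Option E: A[6] -3->28, delta=31, new_sum=126+(31)=157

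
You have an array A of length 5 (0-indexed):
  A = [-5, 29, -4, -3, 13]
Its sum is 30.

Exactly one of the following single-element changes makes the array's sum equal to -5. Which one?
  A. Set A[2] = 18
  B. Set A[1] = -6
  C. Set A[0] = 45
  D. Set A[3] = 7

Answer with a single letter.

Answer: B

Derivation:
Option A: A[2] -4->18, delta=22, new_sum=30+(22)=52
Option B: A[1] 29->-6, delta=-35, new_sum=30+(-35)=-5 <-- matches target
Option C: A[0] -5->45, delta=50, new_sum=30+(50)=80
Option D: A[3] -3->7, delta=10, new_sum=30+(10)=40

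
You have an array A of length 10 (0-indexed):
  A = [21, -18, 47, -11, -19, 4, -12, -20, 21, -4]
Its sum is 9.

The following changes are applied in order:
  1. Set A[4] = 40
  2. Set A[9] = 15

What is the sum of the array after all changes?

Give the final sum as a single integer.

Initial sum: 9
Change 1: A[4] -19 -> 40, delta = 59, sum = 68
Change 2: A[9] -4 -> 15, delta = 19, sum = 87

Answer: 87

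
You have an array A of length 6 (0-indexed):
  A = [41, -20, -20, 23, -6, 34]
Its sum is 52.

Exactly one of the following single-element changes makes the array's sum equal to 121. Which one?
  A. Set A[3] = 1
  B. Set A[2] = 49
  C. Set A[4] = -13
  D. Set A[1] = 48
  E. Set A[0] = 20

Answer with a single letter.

Answer: B

Derivation:
Option A: A[3] 23->1, delta=-22, new_sum=52+(-22)=30
Option B: A[2] -20->49, delta=69, new_sum=52+(69)=121 <-- matches target
Option C: A[4] -6->-13, delta=-7, new_sum=52+(-7)=45
Option D: A[1] -20->48, delta=68, new_sum=52+(68)=120
Option E: A[0] 41->20, delta=-21, new_sum=52+(-21)=31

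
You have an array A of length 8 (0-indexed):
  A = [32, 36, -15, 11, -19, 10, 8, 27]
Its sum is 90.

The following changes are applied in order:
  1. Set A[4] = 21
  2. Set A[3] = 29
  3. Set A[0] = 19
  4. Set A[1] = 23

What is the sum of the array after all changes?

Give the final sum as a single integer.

Initial sum: 90
Change 1: A[4] -19 -> 21, delta = 40, sum = 130
Change 2: A[3] 11 -> 29, delta = 18, sum = 148
Change 3: A[0] 32 -> 19, delta = -13, sum = 135
Change 4: A[1] 36 -> 23, delta = -13, sum = 122

Answer: 122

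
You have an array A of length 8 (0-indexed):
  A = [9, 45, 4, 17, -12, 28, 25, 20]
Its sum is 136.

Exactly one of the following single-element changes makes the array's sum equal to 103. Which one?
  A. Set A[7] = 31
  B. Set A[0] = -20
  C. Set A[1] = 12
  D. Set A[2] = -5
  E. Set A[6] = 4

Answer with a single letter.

Answer: C

Derivation:
Option A: A[7] 20->31, delta=11, new_sum=136+(11)=147
Option B: A[0] 9->-20, delta=-29, new_sum=136+(-29)=107
Option C: A[1] 45->12, delta=-33, new_sum=136+(-33)=103 <-- matches target
Option D: A[2] 4->-5, delta=-9, new_sum=136+(-9)=127
Option E: A[6] 25->4, delta=-21, new_sum=136+(-21)=115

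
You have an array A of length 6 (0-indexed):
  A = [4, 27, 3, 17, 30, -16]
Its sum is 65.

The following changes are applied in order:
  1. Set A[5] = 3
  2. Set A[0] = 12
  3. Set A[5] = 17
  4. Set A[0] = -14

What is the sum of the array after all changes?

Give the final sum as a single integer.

Answer: 80

Derivation:
Initial sum: 65
Change 1: A[5] -16 -> 3, delta = 19, sum = 84
Change 2: A[0] 4 -> 12, delta = 8, sum = 92
Change 3: A[5] 3 -> 17, delta = 14, sum = 106
Change 4: A[0] 12 -> -14, delta = -26, sum = 80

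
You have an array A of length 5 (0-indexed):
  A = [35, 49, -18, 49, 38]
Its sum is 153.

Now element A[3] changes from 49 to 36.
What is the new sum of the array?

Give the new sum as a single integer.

Old value at index 3: 49
New value at index 3: 36
Delta = 36 - 49 = -13
New sum = old_sum + delta = 153 + (-13) = 140

Answer: 140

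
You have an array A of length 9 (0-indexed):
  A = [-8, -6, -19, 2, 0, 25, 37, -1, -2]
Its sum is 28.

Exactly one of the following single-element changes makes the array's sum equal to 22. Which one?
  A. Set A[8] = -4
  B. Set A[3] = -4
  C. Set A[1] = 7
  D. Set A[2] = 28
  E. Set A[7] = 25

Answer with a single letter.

Answer: B

Derivation:
Option A: A[8] -2->-4, delta=-2, new_sum=28+(-2)=26
Option B: A[3] 2->-4, delta=-6, new_sum=28+(-6)=22 <-- matches target
Option C: A[1] -6->7, delta=13, new_sum=28+(13)=41
Option D: A[2] -19->28, delta=47, new_sum=28+(47)=75
Option E: A[7] -1->25, delta=26, new_sum=28+(26)=54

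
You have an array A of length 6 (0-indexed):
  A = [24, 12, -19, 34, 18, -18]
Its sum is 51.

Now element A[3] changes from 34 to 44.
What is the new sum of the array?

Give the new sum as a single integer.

Old value at index 3: 34
New value at index 3: 44
Delta = 44 - 34 = 10
New sum = old_sum + delta = 51 + (10) = 61

Answer: 61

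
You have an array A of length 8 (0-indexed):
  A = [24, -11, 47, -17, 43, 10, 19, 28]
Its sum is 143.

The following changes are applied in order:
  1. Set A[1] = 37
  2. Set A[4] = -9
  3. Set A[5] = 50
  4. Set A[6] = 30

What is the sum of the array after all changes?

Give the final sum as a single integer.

Initial sum: 143
Change 1: A[1] -11 -> 37, delta = 48, sum = 191
Change 2: A[4] 43 -> -9, delta = -52, sum = 139
Change 3: A[5] 10 -> 50, delta = 40, sum = 179
Change 4: A[6] 19 -> 30, delta = 11, sum = 190

Answer: 190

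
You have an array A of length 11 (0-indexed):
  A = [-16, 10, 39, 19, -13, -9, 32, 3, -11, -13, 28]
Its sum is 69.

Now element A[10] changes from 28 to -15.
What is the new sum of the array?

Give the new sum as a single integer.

Old value at index 10: 28
New value at index 10: -15
Delta = -15 - 28 = -43
New sum = old_sum + delta = 69 + (-43) = 26

Answer: 26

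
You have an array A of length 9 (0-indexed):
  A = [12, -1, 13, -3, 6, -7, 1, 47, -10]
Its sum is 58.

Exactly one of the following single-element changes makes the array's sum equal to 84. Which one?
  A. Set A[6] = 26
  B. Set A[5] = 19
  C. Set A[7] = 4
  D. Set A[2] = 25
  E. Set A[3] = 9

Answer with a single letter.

Answer: B

Derivation:
Option A: A[6] 1->26, delta=25, new_sum=58+(25)=83
Option B: A[5] -7->19, delta=26, new_sum=58+(26)=84 <-- matches target
Option C: A[7] 47->4, delta=-43, new_sum=58+(-43)=15
Option D: A[2] 13->25, delta=12, new_sum=58+(12)=70
Option E: A[3] -3->9, delta=12, new_sum=58+(12)=70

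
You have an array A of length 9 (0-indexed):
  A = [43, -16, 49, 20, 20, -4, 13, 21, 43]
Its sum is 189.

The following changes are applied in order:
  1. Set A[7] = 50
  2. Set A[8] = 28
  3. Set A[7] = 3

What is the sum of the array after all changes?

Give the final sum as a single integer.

Answer: 156

Derivation:
Initial sum: 189
Change 1: A[7] 21 -> 50, delta = 29, sum = 218
Change 2: A[8] 43 -> 28, delta = -15, sum = 203
Change 3: A[7] 50 -> 3, delta = -47, sum = 156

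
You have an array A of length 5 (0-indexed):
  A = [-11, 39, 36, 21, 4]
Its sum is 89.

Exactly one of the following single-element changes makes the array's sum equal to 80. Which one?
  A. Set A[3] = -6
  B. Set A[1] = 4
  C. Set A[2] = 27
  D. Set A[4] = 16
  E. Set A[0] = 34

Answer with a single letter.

Option A: A[3] 21->-6, delta=-27, new_sum=89+(-27)=62
Option B: A[1] 39->4, delta=-35, new_sum=89+(-35)=54
Option C: A[2] 36->27, delta=-9, new_sum=89+(-9)=80 <-- matches target
Option D: A[4] 4->16, delta=12, new_sum=89+(12)=101
Option E: A[0] -11->34, delta=45, new_sum=89+(45)=134

Answer: C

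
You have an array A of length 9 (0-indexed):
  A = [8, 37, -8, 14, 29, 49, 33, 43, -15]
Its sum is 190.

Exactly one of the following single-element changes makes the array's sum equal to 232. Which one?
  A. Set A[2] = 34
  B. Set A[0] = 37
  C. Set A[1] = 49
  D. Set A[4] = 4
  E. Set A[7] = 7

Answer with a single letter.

Option A: A[2] -8->34, delta=42, new_sum=190+(42)=232 <-- matches target
Option B: A[0] 8->37, delta=29, new_sum=190+(29)=219
Option C: A[1] 37->49, delta=12, new_sum=190+(12)=202
Option D: A[4] 29->4, delta=-25, new_sum=190+(-25)=165
Option E: A[7] 43->7, delta=-36, new_sum=190+(-36)=154

Answer: A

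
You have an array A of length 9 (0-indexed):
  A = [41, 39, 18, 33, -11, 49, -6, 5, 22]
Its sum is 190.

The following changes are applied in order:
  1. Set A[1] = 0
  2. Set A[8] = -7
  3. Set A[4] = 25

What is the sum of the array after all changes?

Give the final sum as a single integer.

Answer: 158

Derivation:
Initial sum: 190
Change 1: A[1] 39 -> 0, delta = -39, sum = 151
Change 2: A[8] 22 -> -7, delta = -29, sum = 122
Change 3: A[4] -11 -> 25, delta = 36, sum = 158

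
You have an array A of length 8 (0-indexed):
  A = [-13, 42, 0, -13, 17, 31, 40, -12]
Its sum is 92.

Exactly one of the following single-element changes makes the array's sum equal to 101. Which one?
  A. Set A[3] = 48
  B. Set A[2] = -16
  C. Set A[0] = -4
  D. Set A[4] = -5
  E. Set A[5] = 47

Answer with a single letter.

Option A: A[3] -13->48, delta=61, new_sum=92+(61)=153
Option B: A[2] 0->-16, delta=-16, new_sum=92+(-16)=76
Option C: A[0] -13->-4, delta=9, new_sum=92+(9)=101 <-- matches target
Option D: A[4] 17->-5, delta=-22, new_sum=92+(-22)=70
Option E: A[5] 31->47, delta=16, new_sum=92+(16)=108

Answer: C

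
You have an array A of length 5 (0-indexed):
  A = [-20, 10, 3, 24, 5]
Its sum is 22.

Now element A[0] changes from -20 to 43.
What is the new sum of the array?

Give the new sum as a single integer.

Old value at index 0: -20
New value at index 0: 43
Delta = 43 - -20 = 63
New sum = old_sum + delta = 22 + (63) = 85

Answer: 85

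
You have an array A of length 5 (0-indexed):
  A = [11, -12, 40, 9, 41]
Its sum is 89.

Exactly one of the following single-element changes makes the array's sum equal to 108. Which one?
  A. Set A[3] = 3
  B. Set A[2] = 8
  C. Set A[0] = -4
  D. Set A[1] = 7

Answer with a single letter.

Option A: A[3] 9->3, delta=-6, new_sum=89+(-6)=83
Option B: A[2] 40->8, delta=-32, new_sum=89+(-32)=57
Option C: A[0] 11->-4, delta=-15, new_sum=89+(-15)=74
Option D: A[1] -12->7, delta=19, new_sum=89+(19)=108 <-- matches target

Answer: D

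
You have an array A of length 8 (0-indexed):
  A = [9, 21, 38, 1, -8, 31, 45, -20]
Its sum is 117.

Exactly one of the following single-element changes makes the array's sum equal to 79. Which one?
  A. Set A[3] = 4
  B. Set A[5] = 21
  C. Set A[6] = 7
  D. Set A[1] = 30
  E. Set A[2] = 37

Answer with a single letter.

Option A: A[3] 1->4, delta=3, new_sum=117+(3)=120
Option B: A[5] 31->21, delta=-10, new_sum=117+(-10)=107
Option C: A[6] 45->7, delta=-38, new_sum=117+(-38)=79 <-- matches target
Option D: A[1] 21->30, delta=9, new_sum=117+(9)=126
Option E: A[2] 38->37, delta=-1, new_sum=117+(-1)=116

Answer: C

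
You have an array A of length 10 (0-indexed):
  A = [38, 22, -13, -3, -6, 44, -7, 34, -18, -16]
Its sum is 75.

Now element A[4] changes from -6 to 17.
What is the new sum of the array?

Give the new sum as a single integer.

Answer: 98

Derivation:
Old value at index 4: -6
New value at index 4: 17
Delta = 17 - -6 = 23
New sum = old_sum + delta = 75 + (23) = 98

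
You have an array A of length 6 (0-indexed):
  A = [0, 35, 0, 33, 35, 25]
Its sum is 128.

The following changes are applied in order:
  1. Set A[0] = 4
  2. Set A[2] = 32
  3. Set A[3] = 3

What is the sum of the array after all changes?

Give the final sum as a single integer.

Initial sum: 128
Change 1: A[0] 0 -> 4, delta = 4, sum = 132
Change 2: A[2] 0 -> 32, delta = 32, sum = 164
Change 3: A[3] 33 -> 3, delta = -30, sum = 134

Answer: 134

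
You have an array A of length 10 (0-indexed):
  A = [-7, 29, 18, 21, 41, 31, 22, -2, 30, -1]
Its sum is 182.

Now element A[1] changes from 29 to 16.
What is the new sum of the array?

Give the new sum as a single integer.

Old value at index 1: 29
New value at index 1: 16
Delta = 16 - 29 = -13
New sum = old_sum + delta = 182 + (-13) = 169

Answer: 169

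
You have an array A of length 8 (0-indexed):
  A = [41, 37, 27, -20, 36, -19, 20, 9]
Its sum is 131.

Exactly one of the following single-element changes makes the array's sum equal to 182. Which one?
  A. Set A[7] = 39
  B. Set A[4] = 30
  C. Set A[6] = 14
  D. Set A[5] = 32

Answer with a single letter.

Answer: D

Derivation:
Option A: A[7] 9->39, delta=30, new_sum=131+(30)=161
Option B: A[4] 36->30, delta=-6, new_sum=131+(-6)=125
Option C: A[6] 20->14, delta=-6, new_sum=131+(-6)=125
Option D: A[5] -19->32, delta=51, new_sum=131+(51)=182 <-- matches target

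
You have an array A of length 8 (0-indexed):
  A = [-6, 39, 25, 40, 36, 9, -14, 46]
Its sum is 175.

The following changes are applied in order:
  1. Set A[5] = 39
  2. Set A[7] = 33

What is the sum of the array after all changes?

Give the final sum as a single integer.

Answer: 192

Derivation:
Initial sum: 175
Change 1: A[5] 9 -> 39, delta = 30, sum = 205
Change 2: A[7] 46 -> 33, delta = -13, sum = 192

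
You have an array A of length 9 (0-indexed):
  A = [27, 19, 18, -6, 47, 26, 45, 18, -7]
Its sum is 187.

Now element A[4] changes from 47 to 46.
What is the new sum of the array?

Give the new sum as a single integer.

Answer: 186

Derivation:
Old value at index 4: 47
New value at index 4: 46
Delta = 46 - 47 = -1
New sum = old_sum + delta = 187 + (-1) = 186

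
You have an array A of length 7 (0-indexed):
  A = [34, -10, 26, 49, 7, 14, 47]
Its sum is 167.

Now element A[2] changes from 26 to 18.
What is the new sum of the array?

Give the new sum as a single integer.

Answer: 159

Derivation:
Old value at index 2: 26
New value at index 2: 18
Delta = 18 - 26 = -8
New sum = old_sum + delta = 167 + (-8) = 159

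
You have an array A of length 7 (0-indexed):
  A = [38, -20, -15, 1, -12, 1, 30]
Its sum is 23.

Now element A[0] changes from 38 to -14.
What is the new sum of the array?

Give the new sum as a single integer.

Old value at index 0: 38
New value at index 0: -14
Delta = -14 - 38 = -52
New sum = old_sum + delta = 23 + (-52) = -29

Answer: -29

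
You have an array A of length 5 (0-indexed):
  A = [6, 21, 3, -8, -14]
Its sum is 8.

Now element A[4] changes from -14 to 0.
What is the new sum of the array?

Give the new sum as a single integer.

Answer: 22

Derivation:
Old value at index 4: -14
New value at index 4: 0
Delta = 0 - -14 = 14
New sum = old_sum + delta = 8 + (14) = 22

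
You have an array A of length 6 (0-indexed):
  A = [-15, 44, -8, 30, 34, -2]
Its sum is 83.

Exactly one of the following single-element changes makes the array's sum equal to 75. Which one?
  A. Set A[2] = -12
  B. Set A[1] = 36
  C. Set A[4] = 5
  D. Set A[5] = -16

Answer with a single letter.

Option A: A[2] -8->-12, delta=-4, new_sum=83+(-4)=79
Option B: A[1] 44->36, delta=-8, new_sum=83+(-8)=75 <-- matches target
Option C: A[4] 34->5, delta=-29, new_sum=83+(-29)=54
Option D: A[5] -2->-16, delta=-14, new_sum=83+(-14)=69

Answer: B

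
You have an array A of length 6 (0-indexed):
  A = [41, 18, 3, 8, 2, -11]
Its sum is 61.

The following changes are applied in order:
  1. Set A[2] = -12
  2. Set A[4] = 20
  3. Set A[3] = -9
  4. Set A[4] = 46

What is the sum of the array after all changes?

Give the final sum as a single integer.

Answer: 73

Derivation:
Initial sum: 61
Change 1: A[2] 3 -> -12, delta = -15, sum = 46
Change 2: A[4] 2 -> 20, delta = 18, sum = 64
Change 3: A[3] 8 -> -9, delta = -17, sum = 47
Change 4: A[4] 20 -> 46, delta = 26, sum = 73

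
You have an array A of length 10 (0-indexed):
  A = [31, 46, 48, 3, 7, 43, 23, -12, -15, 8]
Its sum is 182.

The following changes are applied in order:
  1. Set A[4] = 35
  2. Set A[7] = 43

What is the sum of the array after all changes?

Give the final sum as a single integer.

Answer: 265

Derivation:
Initial sum: 182
Change 1: A[4] 7 -> 35, delta = 28, sum = 210
Change 2: A[7] -12 -> 43, delta = 55, sum = 265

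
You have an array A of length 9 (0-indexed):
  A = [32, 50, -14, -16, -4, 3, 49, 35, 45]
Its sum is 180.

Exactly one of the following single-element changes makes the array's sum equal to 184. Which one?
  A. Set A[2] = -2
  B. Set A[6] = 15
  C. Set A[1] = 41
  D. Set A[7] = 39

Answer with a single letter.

Answer: D

Derivation:
Option A: A[2] -14->-2, delta=12, new_sum=180+(12)=192
Option B: A[6] 49->15, delta=-34, new_sum=180+(-34)=146
Option C: A[1] 50->41, delta=-9, new_sum=180+(-9)=171
Option D: A[7] 35->39, delta=4, new_sum=180+(4)=184 <-- matches target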